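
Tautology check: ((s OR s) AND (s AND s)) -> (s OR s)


Build the truth table over {s}:
s | φ
-----
F | T
T | T
Every row evaluates to true.

Yes, it is a tautology.


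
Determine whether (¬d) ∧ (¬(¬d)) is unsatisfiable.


Truth table over {d}:
d | φ
-----
F | F
T | F
Every row is false.

Yes, it is a contradiction.


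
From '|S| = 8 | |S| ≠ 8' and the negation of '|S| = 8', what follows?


Disjunctive syllogism: from (P ∨ Q) and ¬P, infer Q.
One disjunct, '|S| = 8', is ruled out; the other must hold.

|S| ≠ 8


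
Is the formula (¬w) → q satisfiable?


Search for a satisfying assignment over {q, w}.
Try q=T, w=F: the formula evaluates to T.
A satisfying assignment exists.

Satisfiable.


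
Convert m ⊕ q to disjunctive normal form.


Step 1: m ⊕ q is true exactly when they disagree: (m ∧ ¬q) ∨ (¬m ∧ q).

(m ∧ (¬q)) ∨ ((¬m) ∧ q)


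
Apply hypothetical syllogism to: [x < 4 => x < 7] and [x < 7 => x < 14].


Hypothetical syllogism: from (P → Q) and (Q → R), infer (P → R).
Chain the two implications through the shared middle term 'x < 7'.

x < 4 => x < 14


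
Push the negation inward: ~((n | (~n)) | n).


De Morgan: the negation of a disjunction is the conjunction of the negations.
Distribute ~ across |, flipping it to &, and negate each literal.

((~n) & n) & (~n)


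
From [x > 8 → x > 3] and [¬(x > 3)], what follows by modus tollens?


Modus tollens: from (P → Q) and ¬Q, infer ¬P.
Q = 'x > 3' is denied; since P → Q, P must also fail.

Not (x > 8).


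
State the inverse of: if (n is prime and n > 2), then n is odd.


The inverse of (P → Q) is (¬P → ¬Q). It is equivalent to the converse, not to the original.
Here P = '(n is prime and n > 2)' and Q = 'n is odd'.

If not ((n is prime and n > 2)), then not (n is odd).


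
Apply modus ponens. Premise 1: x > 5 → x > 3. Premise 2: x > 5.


Modus ponens: from (P → Q) and P, infer Q.
P = 'x > 5' is asserted, and P → Q holds, so Q follows.

x > 3.


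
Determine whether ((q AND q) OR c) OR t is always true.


Build the truth table over {c, q, t}:
c | q | t | φ
-------------
F | F | F | F
T | F | F | T
F | T | F | T
T | T | F | T
F | F | T | T
T | F | T | T
F | T | T | T
T | T | T | T
Counterexample at row 1: with c=F, q=F, t=F, the formula is F.

No, it is not a tautology.


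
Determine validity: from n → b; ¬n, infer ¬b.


This is denying the antecedent (fallacy). There exist truth assignments where the premises are all true but the conclusion is false.

Invalid.


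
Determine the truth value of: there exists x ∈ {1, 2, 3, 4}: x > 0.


Evaluate the predicate on each element: 1:T, 2:T, 3:T, 4:T.
Witness x = 1 satisfies the predicate.

T


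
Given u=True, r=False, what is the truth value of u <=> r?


Biconditional is true when both operands have the same truth value.
Substitute: u=True, r=False.
True <=> False evaluates to False.

False


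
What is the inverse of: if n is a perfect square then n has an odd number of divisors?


The inverse of (P → Q) is (¬P → ¬Q). It is equivalent to the converse, not to the original.
Here P = 'n is a perfect square' and Q = 'n has an odd number of divisors'.

If not (n is a perfect square), then not (n has an odd number of divisors).


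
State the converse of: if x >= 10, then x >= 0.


The converse of (P → Q) is (Q → P). It is not in general equivalent to the original.
Here P = 'x >= 10' and Q = 'x >= 0'.

If x >= 0, then x >= 10.


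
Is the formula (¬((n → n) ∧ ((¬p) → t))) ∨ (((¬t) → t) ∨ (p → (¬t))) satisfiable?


Search for a satisfying assignment over {n, p, t}.
Try n=F, p=F, t=F: the formula evaluates to T.
A satisfying assignment exists.

Satisfiable.


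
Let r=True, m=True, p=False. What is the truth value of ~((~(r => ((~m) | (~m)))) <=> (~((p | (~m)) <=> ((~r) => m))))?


Substitute r=True, m=True, p=False:
… (earlier sub-steps elided)
r => ((~m) | (~m)) = True => False = False
~(r => ((~m) | (~m))) = True
~m = False
p | (~m) = False | False = False
~r = False
(~r) => m = False => True = True
(p | (~m)) <=> ((~r) => m) = False <=> True = False
~((p | (~m)) <=> ((~r) => m)) = True
(~(r => ((~m) | (~m)))) <=> (~((p | (~m)) <=> ((~r) => m))) = True <=> True = True
~((~(r => ((~m) | (~m)))) <=> (~((p | (~m)) <=> ((~r) => m)))) = False

False


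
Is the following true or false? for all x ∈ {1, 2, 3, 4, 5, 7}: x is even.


Evaluate the predicate on each element: 1:F, 2:T, 3:F, 4:T, 5:F, 7:F.
Counterexample x = 1 fails the predicate.

F


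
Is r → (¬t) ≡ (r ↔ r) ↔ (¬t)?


Compare truth tables:
r | t | φ | ψ
-------------
F | F | T | T
T | F | T | T
F | T | T | F
T | T | F | F
They differ at row 3 (r=F, t=T): φ=T but ψ=F.

No, they are not logically equivalent.


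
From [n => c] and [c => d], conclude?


Hypothetical syllogism: from (P → Q) and (Q → R), infer (P → R).
Chain the two implications through the shared middle term 'c'.

n => d


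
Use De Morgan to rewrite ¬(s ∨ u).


De Morgan: the negation of a disjunction is the conjunction of the negations.
Distribute ¬ across ∨, flipping it to ∧, and negate each literal.

(¬s) ∧ (¬u)


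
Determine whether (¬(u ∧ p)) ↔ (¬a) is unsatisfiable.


Truth table over {a, p, u}:
a | p | u | φ
-------------
F | F | F | T
T | F | F | F
F | T | F | T
T | T | F | F
F | F | T | T
T | F | T | F
F | T | T | F
T | T | T | T
Satisfying assignment at row 1: a=F, p=F, u=F gives T.

No, it is not a contradiction.


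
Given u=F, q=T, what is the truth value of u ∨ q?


Disjunction is false only when both operands are false.
Substitute: u=F, q=T.
F ∨ T evaluates to T.

T


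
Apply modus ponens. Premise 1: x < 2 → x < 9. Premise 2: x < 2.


Modus ponens: from (P → Q) and P, infer Q.
P = 'x < 2' is asserted, and P → Q holds, so Q follows.

x < 9.


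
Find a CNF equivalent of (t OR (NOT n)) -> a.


Step 1: Rewrite as ¬(t ∨ (¬n)) ∨ a = (¬t ∧ ¬(¬n)) ∨ a.
Step 2: Distribute ∨ over ∧.
Step 3: Eliminate any double negations (¬¬X = X).

((NOT t) OR a) AND (n OR a)


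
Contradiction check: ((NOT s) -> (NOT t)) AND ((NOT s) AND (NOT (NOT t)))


Truth table over {s, t}:
s | t | φ
---------
F | F | F
T | F | F
F | T | F
T | T | F
Every row is false.

Yes, it is a contradiction.


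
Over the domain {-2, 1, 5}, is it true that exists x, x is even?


Evaluate the predicate on each element: -2:True, 1:False, 5:False.
Witness x = -2 satisfies the predicate.

True


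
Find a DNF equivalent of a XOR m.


Step 1: a ⊕ m is true exactly when they disagree: (a ∧ ¬m) ∨ (¬a ∧ m).

(a AND (NOT m)) OR ((NOT a) AND m)


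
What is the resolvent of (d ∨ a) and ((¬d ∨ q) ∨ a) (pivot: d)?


The clauses contain complementary literals d and ¬d.
Resolution eliminates this pair and disjoins the remaining literals (merging duplicates).

(a ∨ q)


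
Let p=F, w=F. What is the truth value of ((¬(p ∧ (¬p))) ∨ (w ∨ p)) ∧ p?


Substitute p=F, w=F:
¬p = T
p ∧ (¬p) = F ∧ T = F
¬(p ∧ (¬p)) = T
w ∨ p = F ∨ F = F
(¬(p ∧ (¬p))) ∨ (w ∨ p) = T ∨ F = T
((¬(p ∧ (¬p))) ∨ (w ∨ p)) ∧ p = T ∧ F = F

F


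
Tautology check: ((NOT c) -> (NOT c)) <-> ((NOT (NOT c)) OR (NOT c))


Build the truth table over {c}:
c | φ
-----
F | T
T | T
Every row evaluates to true.

Yes, it is a tautology.


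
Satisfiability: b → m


Search for a satisfying assignment over {b, m}.
Try b=F, m=F: the formula evaluates to T.
A satisfying assignment exists.

Satisfiable.


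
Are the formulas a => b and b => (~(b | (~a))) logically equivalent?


Compare truth tables:
a | b | φ | ψ
-------------
False | False | True | True
True | False | False | True
False | True | True | False
True | True | True | False
They differ at row 2 (a=True, b=False): φ=False but ψ=True.

No, they are not logically equivalent.


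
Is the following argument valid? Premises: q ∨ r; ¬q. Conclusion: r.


This matches the form of disjunctive syllogism: the conclusion follows in every model of the premises.

Valid.


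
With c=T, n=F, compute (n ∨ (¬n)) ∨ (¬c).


Substitute c=T, n=F:
¬n = T
n ∨ (¬n) = F ∨ T = T
¬c = F
(n ∨ (¬n)) ∨ (¬c) = T ∨ F = T

T


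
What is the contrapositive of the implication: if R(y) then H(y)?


The contrapositive of (P → Q) is (¬Q → ¬P); it is logically equivalent to the original.
Here P = 'R(y)' and Q = 'H(y)'.

If not (H(y)), then not (R(y)).


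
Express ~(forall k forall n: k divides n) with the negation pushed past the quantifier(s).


Negation flips each quantifier (∀↔∃) and negates the inner predicate.
¬(forall k forall n: φ) = exists k exists n: ¬φ.

exists k exists n: ~(k divides n)


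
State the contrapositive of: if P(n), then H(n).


The contrapositive of (P → Q) is (¬Q → ¬P); it is logically equivalent to the original.
Here P = 'P(n)' and Q = 'H(n)'.

If not (H(n)), then not (P(n)).


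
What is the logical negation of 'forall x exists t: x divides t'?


Negation flips each quantifier (∀↔∃) and negates the inner predicate.
¬(forall x exists t: φ) = exists x forall t: ¬φ.

exists x forall t: ~(x divides t)


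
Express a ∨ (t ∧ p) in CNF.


Step 1: Distribute ∨ over ∧: a ∨ (t ∧ p) = (a ∨ t) ∧ (a ∨ p).

(a ∨ t) ∧ (a ∨ p)


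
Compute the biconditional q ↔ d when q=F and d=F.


Biconditional is true when both operands have the same truth value.
Substitute: q=F, d=F.
F ↔ F evaluates to T.

T


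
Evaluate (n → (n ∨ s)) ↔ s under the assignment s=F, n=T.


Substitute s=F, n=T:
n ∨ s = T ∨ F = T
n → (n ∨ s) = T → T = T
(n → (n ∨ s)) ↔ s = T ↔ F = F

F


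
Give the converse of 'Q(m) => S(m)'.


The converse of (P → Q) is (Q → P). It is not in general equivalent to the original.
Here P = 'Q(m)' and Q = 'S(m)'.

If S(m), then Q(m).


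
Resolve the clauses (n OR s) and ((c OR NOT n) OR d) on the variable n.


The clauses contain complementary literals n and NOTn.
Resolution eliminates this pair and disjoins the remaining literals (merging duplicates).

((s OR c) OR d)


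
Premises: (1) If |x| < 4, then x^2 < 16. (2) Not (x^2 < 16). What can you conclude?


Modus tollens: from (P → Q) and ¬Q, infer ¬P.
Q = 'x^2 < 16' is denied; since P → Q, P must also fail.

Not (|x| < 4).


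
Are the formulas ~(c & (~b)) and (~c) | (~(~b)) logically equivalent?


Compare truth tables:
b | c | φ | ψ
-------------
False | False | True | True
True | False | True | True
False | True | False | False
True | True | True | True
The columns φ and ψ agree on every row.

Yes, they are logically equivalent.


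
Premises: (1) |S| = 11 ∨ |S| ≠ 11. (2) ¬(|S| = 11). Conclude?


Disjunctive syllogism: from (P ∨ Q) and ¬P, infer Q.
One disjunct, '|S| = 11', is ruled out; the other must hold.

|S| ≠ 11


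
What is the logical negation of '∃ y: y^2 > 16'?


¬(∀ x: φ) = ∃ x: ¬φ, and ¬(∃ x: φ) = ∀ x: ¬φ.
Apply to the existential statement.

∀ y: ¬(y^2 > 16)


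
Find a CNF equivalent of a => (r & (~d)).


Step 1: Rewrite a → (r ∧ (¬d)) as ¬a ∨ (r ∧ (¬d)).
Step 2: Distribute ∨ over ∧.

((~a) | r) & ((~a) | (~d))


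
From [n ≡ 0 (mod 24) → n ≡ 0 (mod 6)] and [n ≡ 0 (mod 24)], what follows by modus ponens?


Modus ponens: from (P → Q) and P, infer Q.
P = 'n ≡ 0 (mod 24)' is asserted, and P → Q holds, so Q follows.

n ≡ 0 (mod 6).


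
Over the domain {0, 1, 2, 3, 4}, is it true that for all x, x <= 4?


Evaluate the predicate on each element: 0:T, 1:T, 2:T, 3:T, 4:T.
Every element satisfies the predicate.

T


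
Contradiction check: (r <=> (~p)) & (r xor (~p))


Truth table over {p, r}:
p | r | φ
---------
False | False | False
True | False | False
False | True | False
True | True | False
Every row is false.

Yes, it is a contradiction.


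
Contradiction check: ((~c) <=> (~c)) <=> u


Truth table over {c, u}:
c | u | φ
---------
False | False | False
True | False | False
False | True | True
True | True | True
Satisfying assignment at row 3: c=False, u=True gives True.

No, it is not a contradiction.


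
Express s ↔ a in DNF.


Step 1: s ↔ a is true exactly when both agree: (s ∧ a) ∨ (¬s ∧ ¬a).

(s ∧ a) ∨ ((¬s) ∧ (¬a))


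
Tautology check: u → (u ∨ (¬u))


Build the truth table over {u}:
u | φ
-----
F | T
T | T
Every row evaluates to true.

Yes, it is a tautology.


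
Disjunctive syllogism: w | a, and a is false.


Disjunctive syllogism: from (P ∨ Q) and ¬P, infer Q.
One disjunct, 'a', is ruled out; the other must hold.

w


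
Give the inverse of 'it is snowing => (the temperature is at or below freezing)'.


The inverse of (P → Q) is (¬P → ¬Q). It is equivalent to the converse, not to the original.
Here P = 'it is snowing' and Q = '(the temperature is at or below freezing)'.

If not (it is snowing), then not ((the temperature is at or below freezing)).


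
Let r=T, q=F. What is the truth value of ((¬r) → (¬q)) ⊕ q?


Substitute r=T, q=F:
¬r = F
¬q = T
(¬r) → (¬q) = F → T = T
((¬r) → (¬q)) ⊕ q = T ⊕ F = T

T


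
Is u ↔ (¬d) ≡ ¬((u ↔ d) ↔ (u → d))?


Compare truth tables:
d | u | φ | ψ
-------------
F | F | F | F
T | F | T | T
F | T | T | F
T | T | F | F
They differ at row 3 (d=F, u=T): φ=T but ψ=F.

No, they are not logically equivalent.


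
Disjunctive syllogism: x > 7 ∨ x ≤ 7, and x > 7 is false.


Disjunctive syllogism: from (P ∨ Q) and ¬P, infer Q.
One disjunct, 'x > 7', is ruled out; the other must hold.

x ≤ 7


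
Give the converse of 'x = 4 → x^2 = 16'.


The converse of (P → Q) is (Q → P). It is not in general equivalent to the original.
Here P = 'x = 4' and Q = 'x^2 = 16'.

If x^2 = 16, then x = 4.


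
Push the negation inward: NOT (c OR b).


De Morgan: the negation of a disjunction is the conjunction of the negations.
Distribute NOT across OR, flipping it to AND, and negate each literal.

(NOT c) AND (NOT b)


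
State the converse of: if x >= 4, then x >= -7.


The converse of (P → Q) is (Q → P). It is not in general equivalent to the original.
Here P = 'x >= 4' and Q = 'x >= -7'.

If x >= -7, then x >= 4.


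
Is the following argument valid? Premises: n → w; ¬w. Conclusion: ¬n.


This matches the form of modus tollens: the conclusion follows in every model of the premises.

Valid.


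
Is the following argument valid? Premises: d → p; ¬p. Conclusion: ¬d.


This matches the form of modus tollens: the conclusion follows in every model of the premises.

Valid.


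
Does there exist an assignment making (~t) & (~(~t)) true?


Check all 2 assignments over {t}:
t | φ
-----
False | False
True | False
No assignment makes the formula true.

Unsatisfiable.


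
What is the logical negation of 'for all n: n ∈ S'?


¬(for all x: φ) = there exists x: ¬φ, and ¬(there exists x: φ) = for all x: ¬φ.
Apply to the universal statement.

there exists n: NOT(n ∈ S)


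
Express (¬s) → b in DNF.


Step 1: Rewrite (¬s) → b as ¬(¬s) ∨ b.
Step 2: Eliminate any double negations (¬¬X = X).

s ∨ b


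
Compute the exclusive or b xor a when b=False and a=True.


Exclusive or is true when exactly one operand is true.
Substitute: b=False, a=True.
False xor True evaluates to True.

True


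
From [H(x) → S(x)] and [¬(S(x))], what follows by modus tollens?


Modus tollens: from (P → Q) and ¬Q, infer ¬P.
Q = 'S(x)' is denied; since P → Q, P must also fail.

Not (H(x)).


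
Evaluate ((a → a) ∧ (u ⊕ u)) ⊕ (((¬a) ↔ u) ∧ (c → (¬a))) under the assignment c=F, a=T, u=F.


Substitute c=F, a=T, u=F:
a → a = T → T = T
u ⊕ u = F ⊕ F = F
(a → a) ∧ (u ⊕ u) = T ∧ F = F
¬a = F
(¬a) ↔ u = F ↔ F = T
¬a = F
c → (¬a) = F → F = T
((¬a) ↔ u) ∧ (c → (¬a)) = T ∧ T = T
((a → a) ∧ (u ⊕ u)) ⊕ (((¬a) ↔ u) ∧ (c → (¬a))) = F ⊕ T = T

T


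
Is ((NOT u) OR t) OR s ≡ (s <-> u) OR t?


Compare truth tables:
s | t | u | φ | ψ
-----------------
F | F | F | T | T
T | F | F | T | F
F | T | F | T | T
T | T | F | T | T
F | F | T | F | F
T | F | T | T | T
F | T | T | T | T
T | T | T | T | T
They differ at row 2 (s=T, t=F, u=F): φ=T but ψ=F.

No, they are not logically equivalent.


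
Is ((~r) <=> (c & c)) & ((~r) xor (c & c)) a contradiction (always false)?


Truth table over {c, r}:
c | r | φ
---------
False | False | False
True | False | False
False | True | False
True | True | False
Every row is false.

Yes, it is a contradiction.


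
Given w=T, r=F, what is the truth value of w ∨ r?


Disjunction is false only when both operands are false.
Substitute: w=T, r=F.
T ∨ F evaluates to T.

T


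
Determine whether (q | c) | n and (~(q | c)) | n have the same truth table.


Compare truth tables:
c | n | q | φ | ψ
-----------------
False | False | False | False | True
True | False | False | True | False
False | True | False | True | True
True | True | False | True | True
False | False | True | True | False
True | False | True | True | False
False | True | True | True | True
True | True | True | True | True
They differ at row 1 (c=False, n=False, q=False): φ=False but ψ=True.

No, they are not logically equivalent.


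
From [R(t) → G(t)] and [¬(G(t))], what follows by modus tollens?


Modus tollens: from (P → Q) and ¬Q, infer ¬P.
Q = 'G(t)' is denied; since P → Q, P must also fail.

Not (R(t)).


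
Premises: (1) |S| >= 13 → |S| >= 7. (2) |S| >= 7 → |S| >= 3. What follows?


Hypothetical syllogism: from (P → Q) and (Q → R), infer (P → R).
Chain the two implications through the shared middle term '|S| >= 7'.

|S| >= 13 → |S| >= 3


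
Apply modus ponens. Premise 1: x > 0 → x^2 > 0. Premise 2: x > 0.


Modus ponens: from (P → Q) and P, infer Q.
P = 'x > 0' is asserted, and P → Q holds, so Q follows.

x^2 > 0.


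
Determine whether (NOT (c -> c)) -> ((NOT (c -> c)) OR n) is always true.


Build the truth table over {c, n}:
c | n | φ
---------
F | F | T
T | F | T
F | T | T
T | T | T
Every row evaluates to true.

Yes, it is a tautology.


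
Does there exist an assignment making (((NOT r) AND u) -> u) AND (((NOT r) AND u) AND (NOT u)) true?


Check all 4 assignments over {r, u}:
r | u | φ
---------
F | F | F
T | F | F
F | T | F
T | T | F
No assignment makes the formula true.

Unsatisfiable.


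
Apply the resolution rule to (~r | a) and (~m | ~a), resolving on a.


The clauses contain complementary literals a and ~a.
Resolution eliminates this pair and disjoins the remaining literals (merging duplicates).

(~r | ~m)


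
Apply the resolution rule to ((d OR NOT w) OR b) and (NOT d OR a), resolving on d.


The clauses contain complementary literals d and NOTd.
Resolution eliminates this pair and disjoins the remaining literals (merging duplicates).

((b OR NOT w) OR a)


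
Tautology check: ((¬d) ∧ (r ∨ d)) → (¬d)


Build the truth table over {d, r}:
d | r | φ
---------
F | F | T
T | F | T
F | T | T
T | T | T
Every row evaluates to true.

Yes, it is a tautology.


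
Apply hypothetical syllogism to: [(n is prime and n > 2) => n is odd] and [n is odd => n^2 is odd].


Hypothetical syllogism: from (P → Q) and (Q → R), infer (P → R).
Chain the two implications through the shared middle term 'n is odd'.

(n is prime and n > 2) => n^2 is odd


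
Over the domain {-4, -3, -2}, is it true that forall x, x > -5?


Evaluate the predicate on each element: -4:True, -3:True, -2:True.
Every element satisfies the predicate.

True


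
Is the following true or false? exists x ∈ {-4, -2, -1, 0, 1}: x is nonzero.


Evaluate the predicate on each element: -4:True, -2:True, -1:True, 0:False, 1:True.
Witness x = -4 satisfies the predicate.

True


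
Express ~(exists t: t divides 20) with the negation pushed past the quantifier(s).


¬(forall x: φ) = exists x: ¬φ, and ¬(exists x: φ) = forall x: ¬φ.
Apply to the existential statement.

forall t: ~(t divides 20)


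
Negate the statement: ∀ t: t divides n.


¬(∀ x: φ) = ∃ x: ¬φ, and ¬(∃ x: φ) = ∀ x: ¬φ.
Apply to the universal statement.

∃ t: ¬(t divides n)


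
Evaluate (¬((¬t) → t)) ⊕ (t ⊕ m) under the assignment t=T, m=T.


Substitute t=T, m=T:
¬t = F
(¬t) → t = F → T = T
¬((¬t) → t) = F
t ⊕ m = T ⊕ T = F
(¬((¬t) → t)) ⊕ (t ⊕ m) = F ⊕ F = F

F


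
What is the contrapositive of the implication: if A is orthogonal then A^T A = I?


The contrapositive of (P → Q) is (¬Q → ¬P); it is logically equivalent to the original.
Here P = 'A is orthogonal' and Q = 'A^T A = I'.

If not (A^T A = I), then not (A is orthogonal).


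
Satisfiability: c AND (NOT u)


Search for a satisfying assignment over {c, u}.
Try c=T, u=F: the formula evaluates to T.
A satisfying assignment exists.

Satisfiable.


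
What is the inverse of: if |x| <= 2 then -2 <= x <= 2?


The inverse of (P → Q) is (¬P → ¬Q). It is equivalent to the converse, not to the original.
Here P = '|x| <= 2' and Q = '-2 <= x <= 2'.

If not (|x| <= 2), then not (-2 <= x <= 2).


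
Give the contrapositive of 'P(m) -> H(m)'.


The contrapositive of (P → Q) is (¬Q → ¬P); it is logically equivalent to the original.
Here P = 'P(m)' and Q = 'H(m)'.

If not (H(m)), then not (P(m)).


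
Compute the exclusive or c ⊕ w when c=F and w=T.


Exclusive or is true when exactly one operand is true.
Substitute: c=F, w=T.
F ⊕ T evaluates to T.

T


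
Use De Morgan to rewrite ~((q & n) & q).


De Morgan: the negation of a conjunction is the disjunction of the negations.
Distribute ~ across &, flipping it to |, and negate each literal.

((~q) | (~n)) | (~q)


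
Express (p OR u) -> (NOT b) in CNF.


Step 1: Rewrite as ¬(p ∨ u) ∨ (¬b) = (¬p ∧ ¬u) ∨ (¬b).
Step 2: Distribute ∨ over ∧.

((NOT p) OR (NOT b)) AND ((NOT u) OR (NOT b))


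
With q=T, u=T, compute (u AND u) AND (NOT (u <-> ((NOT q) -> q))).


Substitute q=T, u=T:
u AND u = T AND T = T
NOT q = F
(NOT q) -> q = F -> T = T
u <-> ((NOT q) -> q) = T <-> T = T
NOT (u <-> ((NOT q) -> q)) = F
(u AND u) AND (NOT (u <-> ((NOT q) -> q))) = T AND F = F

F


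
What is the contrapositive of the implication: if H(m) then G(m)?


The contrapositive of (P → Q) is (¬Q → ¬P); it is logically equivalent to the original.
Here P = 'H(m)' and Q = 'G(m)'.

If not (G(m)), then not (H(m)).


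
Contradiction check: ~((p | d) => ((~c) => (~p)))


Truth table over {c, d, p}:
c | d | p | φ
-------------
False | False | False | False
True | False | False | False
False | True | False | False
True | True | False | False
False | False | True | True
True | False | True | False
False | True | True | True
True | True | True | False
Satisfying assignment at row 5: c=False, d=False, p=True gives True.

No, it is not a contradiction.


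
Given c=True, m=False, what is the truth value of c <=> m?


Biconditional is true when both operands have the same truth value.
Substitute: c=True, m=False.
True <=> False evaluates to False.

False


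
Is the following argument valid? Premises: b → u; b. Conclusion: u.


This matches the form of modus ponens: the conclusion follows in every model of the premises.

Valid.


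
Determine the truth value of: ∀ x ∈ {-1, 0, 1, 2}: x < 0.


Evaluate the predicate on each element: -1:T, 0:F, 1:F, 2:F.
Counterexample x = 0 fails the predicate.

F


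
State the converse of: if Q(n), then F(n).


The converse of (P → Q) is (Q → P). It is not in general equivalent to the original.
Here P = 'Q(n)' and Q = 'F(n)'.

If F(n), then Q(n).


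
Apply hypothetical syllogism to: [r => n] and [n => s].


Hypothetical syllogism: from (P → Q) and (Q → R), infer (P → R).
Chain the two implications through the shared middle term 'n'.

r => s


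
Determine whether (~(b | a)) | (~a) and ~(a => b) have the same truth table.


Compare truth tables:
a | b | φ | ψ
-------------
False | False | True | False
True | False | False | True
False | True | True | False
True | True | False | False
They differ at row 1 (a=False, b=False): φ=True but ψ=False.

No, they are not logically equivalent.


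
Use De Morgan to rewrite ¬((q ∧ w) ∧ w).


De Morgan: the negation of a conjunction is the disjunction of the negations.
Distribute ¬ across ∧, flipping it to ∨, and negate each literal.

((¬q) ∨ (¬w)) ∨ (¬w)


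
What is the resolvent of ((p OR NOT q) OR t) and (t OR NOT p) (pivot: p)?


The clauses contain complementary literals p and NOTp.
Resolution eliminates this pair and disjoins the remaining literals (merging duplicates).

(NOT q OR t)


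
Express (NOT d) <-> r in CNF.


Step 1: Rewrite (¬d) ↔ r as ((¬d) → r) ∧ (r → (¬d)).
Step 2: Rewrite each implication as a disjunction.
Step 3: Eliminate any double negations (¬¬X = X).

(d OR r) AND ((NOT r) OR (NOT d))


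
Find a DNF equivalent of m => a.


Step 1: Rewrite m → a as ¬m ∨ a.

(~m) | a


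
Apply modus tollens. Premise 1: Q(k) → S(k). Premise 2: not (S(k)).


Modus tollens: from (P → Q) and ¬Q, infer ¬P.
Q = 'S(k)' is denied; since P → Q, P must also fail.

Not (Q(k)).


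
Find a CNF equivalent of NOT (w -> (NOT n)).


Step 1: Rewrite w → (¬n) as ¬w ∨ (¬n).
Step 2: Negate: ¬(¬w ∨ (¬n)) = w ∧ ¬(¬n) (De Morgan + double negation).
Step 3: Eliminate any double negations (¬¬X = X).

w AND n


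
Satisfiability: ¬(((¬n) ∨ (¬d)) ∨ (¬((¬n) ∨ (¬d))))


Check all 4 assignments over {d, n}:
d | n | φ
---------
F | F | F
T | F | F
F | T | F
T | T | F
No assignment makes the formula true.

Unsatisfiable.


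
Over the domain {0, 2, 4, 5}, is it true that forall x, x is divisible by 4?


Evaluate the predicate on each element: 0:True, 2:False, 4:True, 5:False.
Counterexample x = 2 fails the predicate.

False


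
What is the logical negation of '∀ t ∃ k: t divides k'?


Negation flips each quantifier (∀↔∃) and negates the inner predicate.
¬(∀ t ∃ k: φ) = ∃ t ∀ k: ¬φ.

∃ t ∀ k: ¬(t divides k)


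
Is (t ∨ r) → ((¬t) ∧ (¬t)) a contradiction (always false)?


Truth table over {r, t}:
r | t | φ
---------
F | F | T
T | F | T
F | T | F
T | T | F
Satisfying assignment at row 1: r=F, t=F gives T.

No, it is not a contradiction.


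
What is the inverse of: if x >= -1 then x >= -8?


The inverse of (P → Q) is (¬P → ¬Q). It is equivalent to the converse, not to the original.
Here P = 'x >= -1' and Q = 'x >= -8'.

If not (x >= -1), then not (x >= -8).


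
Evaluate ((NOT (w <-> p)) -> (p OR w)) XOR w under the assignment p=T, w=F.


Substitute p=T, w=F:
w <-> p = F <-> T = F
NOT (w <-> p) = T
p OR w = T OR F = T
(NOT (w <-> p)) -> (p OR w) = T -> T = T
((NOT (w <-> p)) -> (p OR w)) XOR w = T XOR F = T

T


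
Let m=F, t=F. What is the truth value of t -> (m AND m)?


Substitute m=F, t=F:
m AND m = F AND F = F
t -> (m AND m) = F -> F = T

T


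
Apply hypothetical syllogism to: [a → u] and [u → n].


Hypothetical syllogism: from (P → Q) and (Q → R), infer (P → R).
Chain the two implications through the shared middle term 'u'.

a → n


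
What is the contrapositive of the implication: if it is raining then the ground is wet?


The contrapositive of (P → Q) is (¬Q → ¬P); it is logically equivalent to the original.
Here P = 'it is raining' and Q = 'the ground is wet'.

If not (the ground is wet), then not (it is raining).


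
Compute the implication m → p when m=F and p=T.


Implication is false only when antecedent is true and consequent is false.
Substitute: m=F, p=T.
F → T evaluates to T.

T


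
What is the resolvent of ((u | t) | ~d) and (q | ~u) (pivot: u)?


The clauses contain complementary literals u and ~u.
Resolution eliminates this pair and disjoins the remaining literals (merging duplicates).

((t | ~d) | q)


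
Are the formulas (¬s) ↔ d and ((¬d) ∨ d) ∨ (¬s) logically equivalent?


Compare truth tables:
d | s | φ | ψ
-------------
F | F | F | T
T | F | T | T
F | T | T | T
T | T | F | T
They differ at row 1 (d=F, s=F): φ=F but ψ=T.

No, they are not logically equivalent.


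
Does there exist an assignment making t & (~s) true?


Search for a satisfying assignment over {s, t}.
Try s=False, t=True: the formula evaluates to True.
A satisfying assignment exists.

Satisfiable.


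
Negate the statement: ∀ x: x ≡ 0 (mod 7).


¬(∀ x: φ) = ∃ x: ¬φ, and ¬(∃ x: φ) = ∀ x: ¬φ.
Apply to the universal statement.

∃ x: ¬(x ≡ 0 (mod 7))


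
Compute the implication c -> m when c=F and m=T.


Implication is false only when antecedent is true and consequent is false.
Substitute: c=F, m=T.
F -> T evaluates to T.

T


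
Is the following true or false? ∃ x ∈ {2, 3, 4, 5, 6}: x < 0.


Evaluate the predicate on each element: 2:F, 3:F, 4:F, 5:F, 6:F.
No element satisfies the predicate.

F


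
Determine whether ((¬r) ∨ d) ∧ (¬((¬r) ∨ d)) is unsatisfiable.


Truth table over {d, r}:
d | r | φ
---------
F | F | F
T | F | F
F | T | F
T | T | F
Every row is false.

Yes, it is a contradiction.


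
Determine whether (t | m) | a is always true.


Build the truth table over {a, m, t}:
a | m | t | φ
-------------
False | False | False | False
True | False | False | True
False | True | False | True
True | True | False | True
False | False | True | True
True | False | True | True
False | True | True | True
True | True | True | True
Counterexample at row 1: with a=False, m=False, t=False, the formula is False.

No, it is not a tautology.


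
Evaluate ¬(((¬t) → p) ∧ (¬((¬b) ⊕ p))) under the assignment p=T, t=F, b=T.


Substitute p=T, t=F, b=T:
¬t = T
(¬t) → p = T → T = T
¬b = F
(¬b) ⊕ p = F ⊕ T = T
¬((¬b) ⊕ p) = F
((¬t) → p) ∧ (¬((¬b) ⊕ p)) = T ∧ F = F
¬(((¬t) → p) ∧ (¬((¬b) ⊕ p))) = T

T


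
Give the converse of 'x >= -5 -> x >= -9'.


The converse of (P → Q) is (Q → P). It is not in general equivalent to the original.
Here P = 'x >= -5' and Q = 'x >= -9'.

If x >= -9, then x >= -5.


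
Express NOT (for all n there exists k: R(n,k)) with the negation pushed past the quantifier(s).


Negation flips each quantifier (∀↔∃) and negates the inner predicate.
¬(for all n there exists k: φ) = there exists n for all k: ¬φ.

there exists n for all k: NOT(R(n,k))


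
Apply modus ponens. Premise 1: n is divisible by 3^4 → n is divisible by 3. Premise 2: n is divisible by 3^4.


Modus ponens: from (P → Q) and P, infer Q.
P = 'n is divisible by 3^4' is asserted, and P → Q holds, so Q follows.

n is divisible by 3.


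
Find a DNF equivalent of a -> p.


Step 1: Rewrite a → p as ¬a ∨ p.

(NOT a) OR p


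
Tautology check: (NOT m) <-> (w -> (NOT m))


Build the truth table over {m, w}:
m | w | φ
---------
F | F | T
T | F | F
F | T | T
T | T | T
Counterexample at row 2: with m=T, w=F, the formula is F.

No, it is not a tautology.


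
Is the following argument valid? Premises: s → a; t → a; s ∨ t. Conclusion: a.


This matches the form of proof by cases: the conclusion follows in every model of the premises.

Valid.


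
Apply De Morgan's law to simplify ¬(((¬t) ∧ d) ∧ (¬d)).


De Morgan: the negation of a conjunction is the disjunction of the negations.
Distribute ¬ across ∧, flipping it to ∨, and negate each literal.

(t ∨ (¬d)) ∨ d


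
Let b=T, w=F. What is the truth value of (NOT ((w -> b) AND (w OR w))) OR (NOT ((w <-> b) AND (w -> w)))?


Substitute b=T, w=F:
w -> b = F -> T = T
w OR w = F OR F = F
(w -> b) AND (w OR w) = T AND F = F
NOT ((w -> b) AND (w OR w)) = T
w <-> b = F <-> T = F
w -> w = F -> F = T
(w <-> b) AND (w -> w) = F AND T = F
NOT ((w <-> b) AND (w -> w)) = T
(NOT ((w -> b) AND (w OR w))) OR (NOT ((w <-> b) AND (w -> w))) = T OR T = T

T


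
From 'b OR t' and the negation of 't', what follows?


Disjunctive syllogism: from (P ∨ Q) and ¬P, infer Q.
One disjunct, 't', is ruled out; the other must hold.

b


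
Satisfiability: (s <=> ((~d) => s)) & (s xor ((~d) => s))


Check all 4 assignments over {d, s}:
d | s | φ
---------
False | False | False
True | False | False
False | True | False
True | True | False
No assignment makes the formula true.

Unsatisfiable.


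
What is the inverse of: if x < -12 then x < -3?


The inverse of (P → Q) is (¬P → ¬Q). It is equivalent to the converse, not to the original.
Here P = 'x < -12' and Q = 'x < -3'.

If not (x < -12), then not (x < -3).


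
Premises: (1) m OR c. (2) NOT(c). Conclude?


Disjunctive syllogism: from (P ∨ Q) and ¬P, infer Q.
One disjunct, 'c', is ruled out; the other must hold.

m


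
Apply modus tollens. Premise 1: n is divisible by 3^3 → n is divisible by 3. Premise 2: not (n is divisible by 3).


Modus tollens: from (P → Q) and ¬Q, infer ¬P.
Q = 'n is divisible by 3' is denied; since P → Q, P must also fail.

Not (n is divisible by 3^3).


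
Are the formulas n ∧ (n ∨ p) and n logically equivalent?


Compare truth tables:
n | p | φ | ψ
-------------
F | F | F | F
T | F | T | T
F | T | F | F
T | T | T | T
The columns φ and ψ agree on every row.

Yes, they are logically equivalent.


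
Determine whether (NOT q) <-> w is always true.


Build the truth table over {q, w}:
q | w | φ
---------
F | F | F
T | F | T
F | T | T
T | T | F
Counterexample at row 1: with q=F, w=F, the formula is F.

No, it is not a tautology.


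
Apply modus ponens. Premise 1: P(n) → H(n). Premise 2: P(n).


Modus ponens: from (P → Q) and P, infer Q.
P = 'P(n)' is asserted, and P → Q holds, so Q follows.

H(n).


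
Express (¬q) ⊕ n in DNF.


Step 1: (¬q) ⊕ n is true exactly when they disagree: ((¬q) ∧ ¬n) ∨ (¬(¬q) ∧ n).
Step 2: Eliminate any double negations (¬¬X = X).

((¬q) ∧ (¬n)) ∨ (q ∧ n)


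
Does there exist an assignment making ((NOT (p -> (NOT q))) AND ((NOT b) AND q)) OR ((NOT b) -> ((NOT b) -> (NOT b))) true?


Search for a satisfying assignment over {b, p, q}.
Try b=F, p=F, q=F: the formula evaluates to T.
A satisfying assignment exists.

Satisfiable.


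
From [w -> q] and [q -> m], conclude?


Hypothetical syllogism: from (P → Q) and (Q → R), infer (P → R).
Chain the two implications through the shared middle term 'q'.

w -> m


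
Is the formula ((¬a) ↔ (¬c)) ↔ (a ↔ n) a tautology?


Build the truth table over {a, c, n}:
a | c | n | φ
-------------
F | F | F | T
T | F | F | T
F | T | F | F
T | T | F | F
F | F | T | F
T | F | T | F
F | T | T | T
T | T | T | T
Counterexample at row 3: with a=F, c=T, n=F, the formula is F.

No, it is not a tautology.


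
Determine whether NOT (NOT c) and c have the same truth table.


Compare truth tables:
c | φ | ψ
---------
F | F | F
T | T | T
The columns φ and ψ agree on every row.

Yes, they are logically equivalent.


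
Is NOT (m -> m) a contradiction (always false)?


Truth table over {m}:
m | φ
-----
F | F
T | F
Every row is false.

Yes, it is a contradiction.


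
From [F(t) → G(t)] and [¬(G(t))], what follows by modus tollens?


Modus tollens: from (P → Q) and ¬Q, infer ¬P.
Q = 'G(t)' is denied; since P → Q, P must also fail.

Not (F(t)).


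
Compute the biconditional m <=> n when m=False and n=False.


Biconditional is true when both operands have the same truth value.
Substitute: m=False, n=False.
False <=> False evaluates to True.

True


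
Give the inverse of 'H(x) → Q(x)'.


The inverse of (P → Q) is (¬P → ¬Q). It is equivalent to the converse, not to the original.
Here P = 'H(x)' and Q = 'Q(x)'.

If not (H(x)), then not (Q(x)).


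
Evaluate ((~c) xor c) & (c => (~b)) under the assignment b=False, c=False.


Substitute b=False, c=False:
~c = True
(~c) xor c = True xor False = True
~b = True
c => (~b) = False => True = True
((~c) xor c) & (c => (~b)) = True & True = True

True


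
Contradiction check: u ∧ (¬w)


Truth table over {u, w}:
u | w | φ
---------
F | F | F
T | F | T
F | T | F
T | T | F
Satisfying assignment at row 2: u=T, w=F gives T.

No, it is not a contradiction.


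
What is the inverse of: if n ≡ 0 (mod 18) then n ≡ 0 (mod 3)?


The inverse of (P → Q) is (¬P → ¬Q). It is equivalent to the converse, not to the original.
Here P = 'n ≡ 0 (mod 18)' and Q = 'n ≡ 0 (mod 3)'.

If not (n ≡ 0 (mod 18)), then not (n ≡ 0 (mod 3)).


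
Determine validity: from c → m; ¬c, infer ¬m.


This is denying the antecedent (fallacy). There exist truth assignments where the premises are all true but the conclusion is false.

Invalid.


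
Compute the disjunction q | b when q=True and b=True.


Disjunction is false only when both operands are false.
Substitute: q=True, b=True.
True | True evaluates to True.

True


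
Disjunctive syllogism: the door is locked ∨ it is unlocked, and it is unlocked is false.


Disjunctive syllogism: from (P ∨ Q) and ¬P, infer Q.
One disjunct, 'it is unlocked', is ruled out; the other must hold.

the door is locked


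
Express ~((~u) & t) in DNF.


Step 1: Apply De Morgan: ¬((¬u) ∧ t) = ¬(¬u) ∨ ¬t.
Step 2: Eliminate any double negations (¬¬X = X).

u | (~t)


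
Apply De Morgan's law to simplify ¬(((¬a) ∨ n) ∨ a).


De Morgan: the negation of a disjunction is the conjunction of the negations.
Distribute ¬ across ∨, flipping it to ∧, and negate each literal.

(a ∧ (¬n)) ∧ (¬a)


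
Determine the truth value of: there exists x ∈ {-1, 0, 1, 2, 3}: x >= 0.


Evaluate the predicate on each element: -1:F, 0:T, 1:T, 2:T, 3:T.
Witness x = 0 satisfies the predicate.

T


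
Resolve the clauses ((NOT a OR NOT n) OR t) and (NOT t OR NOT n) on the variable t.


The clauses contain complementary literals t and NOTt.
Resolution eliminates this pair and disjoins the remaining literals (merging duplicates).

(NOT a OR NOT n)


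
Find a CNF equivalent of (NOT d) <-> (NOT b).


Step 1: Rewrite (¬d) ↔ (¬b) as ((¬d) → (¬b)) ∧ ((¬b) → (¬d)).
Step 2: Rewrite each implication as a disjunction.
Step 3: Eliminate any double negations (¬¬X = X).

(d OR (NOT b)) AND (b OR (NOT d))


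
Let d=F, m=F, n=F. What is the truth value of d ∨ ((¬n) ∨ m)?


Substitute d=F, m=F, n=F:
¬n = T
(¬n) ∨ m = T ∨ F = T
d ∨ ((¬n) ∨ m) = F ∨ T = T

T


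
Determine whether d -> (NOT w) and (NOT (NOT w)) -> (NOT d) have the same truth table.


Compare truth tables:
d | w | φ | ψ
-------------
F | F | T | T
T | F | T | T
F | T | T | T
T | T | F | F
The columns φ and ψ agree on every row.

Yes, they are logically equivalent.


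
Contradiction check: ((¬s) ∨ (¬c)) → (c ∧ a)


Truth table over {a, c, s}:
a | c | s | φ
-------------
F | F | F | F
T | F | F | F
F | T | F | F
T | T | F | T
F | F | T | F
T | F | T | F
F | T | T | T
T | T | T | T
Satisfying assignment at row 4: a=T, c=T, s=F gives T.

No, it is not a contradiction.


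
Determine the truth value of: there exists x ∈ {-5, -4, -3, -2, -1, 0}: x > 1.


Evaluate the predicate on each element: -5:F, -4:F, -3:F, -2:F, -1:F, 0:F.
No element satisfies the predicate.

F
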